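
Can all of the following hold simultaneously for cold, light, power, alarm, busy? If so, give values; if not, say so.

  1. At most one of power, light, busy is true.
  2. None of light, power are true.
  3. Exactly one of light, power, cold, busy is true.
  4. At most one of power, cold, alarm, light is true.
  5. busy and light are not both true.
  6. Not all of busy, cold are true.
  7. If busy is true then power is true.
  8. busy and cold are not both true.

cold=T, light=F, power=F, alarm=F, busy=F

  (1) {power, light, busy}: 0 true — at most one ✓
  (2) {light, power}: 0 true — none ✓
  (3) {light, power, cold, busy}: 1 true — exactly one ✓
  (4) {power, cold, alarm, light}: 1 true — at most one ✓
  (5) busy=F, light=F — not both ✓
  (6) {busy, cold}: 1/2 true — not all ✓
  (7) busy=F ⇒ power: vacuous ✓
  (8) busy=F, cold=T — not both ✓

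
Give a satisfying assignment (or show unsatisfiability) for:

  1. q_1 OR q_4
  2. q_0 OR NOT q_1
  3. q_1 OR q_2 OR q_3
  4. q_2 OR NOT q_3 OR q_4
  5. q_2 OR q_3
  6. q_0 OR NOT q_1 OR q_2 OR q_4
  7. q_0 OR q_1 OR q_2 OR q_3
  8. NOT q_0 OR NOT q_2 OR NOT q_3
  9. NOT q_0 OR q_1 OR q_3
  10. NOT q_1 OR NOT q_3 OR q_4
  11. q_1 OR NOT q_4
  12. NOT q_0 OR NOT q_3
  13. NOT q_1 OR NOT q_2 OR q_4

Set q_0 = True.
  then (NOT q_0 OR NOT q_3) forces q_3 = False.
  then (q_2 OR q_3) forces q_2 = True.
  then (NOT q_0 OR q_1 OR q_3) forces q_1 = True.
  then (NOT q_1 OR NOT q_2 OR q_4) forces q_4 = True.
All clauses satisfied.

q_0: True, q_1: True, q_2: True, q_3: False, q_4: True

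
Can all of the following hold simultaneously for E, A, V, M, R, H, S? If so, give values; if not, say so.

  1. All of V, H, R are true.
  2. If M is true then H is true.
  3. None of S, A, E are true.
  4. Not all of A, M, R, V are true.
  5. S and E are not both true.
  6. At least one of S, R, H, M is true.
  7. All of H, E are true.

UNSATISFIABLE

Case E = True:
  Constraint (3) is violated (E=T) — contradiction.
Case E = False:
  Constraint (7) is violated (E=F) — contradiction.
Both cases fail — unsatisfiable.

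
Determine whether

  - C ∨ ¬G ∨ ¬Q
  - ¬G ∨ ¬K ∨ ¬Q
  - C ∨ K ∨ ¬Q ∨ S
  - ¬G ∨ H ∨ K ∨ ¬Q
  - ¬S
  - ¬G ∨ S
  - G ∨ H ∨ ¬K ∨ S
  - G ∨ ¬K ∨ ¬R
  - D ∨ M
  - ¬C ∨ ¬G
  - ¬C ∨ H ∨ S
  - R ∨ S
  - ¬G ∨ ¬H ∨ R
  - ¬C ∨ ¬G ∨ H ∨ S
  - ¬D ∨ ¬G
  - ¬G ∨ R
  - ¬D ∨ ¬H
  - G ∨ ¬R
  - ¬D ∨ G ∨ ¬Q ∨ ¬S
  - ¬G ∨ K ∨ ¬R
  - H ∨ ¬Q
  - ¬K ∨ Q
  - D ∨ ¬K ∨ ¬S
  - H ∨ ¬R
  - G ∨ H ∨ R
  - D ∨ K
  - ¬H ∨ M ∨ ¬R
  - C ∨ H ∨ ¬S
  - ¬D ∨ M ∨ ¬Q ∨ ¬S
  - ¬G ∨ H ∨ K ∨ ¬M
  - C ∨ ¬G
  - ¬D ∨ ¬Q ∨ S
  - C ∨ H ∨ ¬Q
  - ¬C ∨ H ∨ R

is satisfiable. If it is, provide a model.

Case S = True:
  Clause (¬S) is falsified — contradiction.
Case S = False:
  (¬G ∨ S) forces G = False.
  (R ∨ S) forces R = True.
  Clause (G ∨ ¬R) is falsified — contradiction.
Both cases fail, so the formula is unsatisfiable.

The formula is unsatisfiable.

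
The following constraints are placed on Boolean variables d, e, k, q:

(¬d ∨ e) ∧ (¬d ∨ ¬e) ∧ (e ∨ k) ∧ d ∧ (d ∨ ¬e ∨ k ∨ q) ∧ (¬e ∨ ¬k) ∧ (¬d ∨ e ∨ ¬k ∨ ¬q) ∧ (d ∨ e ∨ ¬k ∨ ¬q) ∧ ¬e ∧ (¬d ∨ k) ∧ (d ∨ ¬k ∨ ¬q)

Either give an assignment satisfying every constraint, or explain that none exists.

Case d = True:
  (¬d ∨ e) forces e = True.
  Clause (¬d ∨ ¬e) is falsified — contradiction.
Case d = False:
  Clause (d) is falsified — contradiction.
Both cases fail, so the formula is unsatisfiable.

Unsatisfiable — no assignment works.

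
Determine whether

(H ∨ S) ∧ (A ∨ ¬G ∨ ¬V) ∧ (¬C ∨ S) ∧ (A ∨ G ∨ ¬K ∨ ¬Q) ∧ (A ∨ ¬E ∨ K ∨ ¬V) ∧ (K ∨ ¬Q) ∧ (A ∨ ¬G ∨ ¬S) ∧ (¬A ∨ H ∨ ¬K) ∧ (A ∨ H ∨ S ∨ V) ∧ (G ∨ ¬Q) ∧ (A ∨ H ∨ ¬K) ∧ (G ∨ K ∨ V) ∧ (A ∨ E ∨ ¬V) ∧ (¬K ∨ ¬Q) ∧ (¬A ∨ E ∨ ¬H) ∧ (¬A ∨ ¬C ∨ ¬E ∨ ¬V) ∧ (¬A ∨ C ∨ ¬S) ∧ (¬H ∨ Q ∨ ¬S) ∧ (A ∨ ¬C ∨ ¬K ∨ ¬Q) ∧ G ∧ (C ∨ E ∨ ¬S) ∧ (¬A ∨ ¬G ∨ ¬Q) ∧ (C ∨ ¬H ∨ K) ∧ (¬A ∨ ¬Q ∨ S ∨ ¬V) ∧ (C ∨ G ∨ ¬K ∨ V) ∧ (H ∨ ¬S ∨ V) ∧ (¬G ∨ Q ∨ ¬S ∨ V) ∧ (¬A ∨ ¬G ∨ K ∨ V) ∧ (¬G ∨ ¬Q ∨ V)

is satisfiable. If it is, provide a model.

K=T, V=T, H=T, C=F, E=T, S=F, Q=F, G=T, A=T

Unit clause (G) forces G = True.
Set K = True.
  then (¬K ∨ ¬Q) forces Q = False.
Set V = True.
  then (A ∨ ¬G ∨ ¬V) forces A = True.
  then (¬A ∨ H ∨ ¬K) forces H = True.
  then (¬A ∨ E ∨ ¬H) forces E = True.
  then (¬A ∨ ¬C ∨ ¬E ∨ ¬V) forces C = False.
  then (¬A ∨ C ∨ ¬S) forces S = False.
All clauses satisfied.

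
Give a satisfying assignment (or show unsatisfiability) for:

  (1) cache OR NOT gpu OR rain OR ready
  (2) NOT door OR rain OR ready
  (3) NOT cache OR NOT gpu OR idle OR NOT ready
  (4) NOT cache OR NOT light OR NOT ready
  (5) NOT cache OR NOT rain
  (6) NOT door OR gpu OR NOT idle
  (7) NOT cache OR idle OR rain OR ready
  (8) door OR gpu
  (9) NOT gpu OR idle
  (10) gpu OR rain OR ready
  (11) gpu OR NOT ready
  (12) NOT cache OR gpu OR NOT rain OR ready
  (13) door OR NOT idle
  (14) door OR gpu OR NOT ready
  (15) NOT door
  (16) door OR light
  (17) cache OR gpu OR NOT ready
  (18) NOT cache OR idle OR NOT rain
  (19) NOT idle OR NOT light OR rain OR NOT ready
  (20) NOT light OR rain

No satisfying assignment exists.

Case door = True:
  Clause (NOT door) is falsified — contradiction.
Case door = False:
  (door OR gpu) forces gpu = True.
  (NOT gpu OR idle) forces idle = True.
  Clause (door OR NOT idle) is falsified — contradiction.
Both cases fail, so the formula is unsatisfiable.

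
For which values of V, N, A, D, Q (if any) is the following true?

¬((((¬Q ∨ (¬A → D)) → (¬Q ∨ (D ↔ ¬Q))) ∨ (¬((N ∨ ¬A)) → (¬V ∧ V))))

V: False, N: False, A: True, D: True, Q: True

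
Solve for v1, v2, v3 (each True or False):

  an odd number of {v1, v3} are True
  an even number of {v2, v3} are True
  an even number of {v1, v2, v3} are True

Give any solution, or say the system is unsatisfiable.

v1 = False, v2 = True, v3 = True

{v1, v3}: 1 true → odd ✓
{v2, v3}: 2 true → even ✓
{v1, v2, v3}: 2 true → even ✓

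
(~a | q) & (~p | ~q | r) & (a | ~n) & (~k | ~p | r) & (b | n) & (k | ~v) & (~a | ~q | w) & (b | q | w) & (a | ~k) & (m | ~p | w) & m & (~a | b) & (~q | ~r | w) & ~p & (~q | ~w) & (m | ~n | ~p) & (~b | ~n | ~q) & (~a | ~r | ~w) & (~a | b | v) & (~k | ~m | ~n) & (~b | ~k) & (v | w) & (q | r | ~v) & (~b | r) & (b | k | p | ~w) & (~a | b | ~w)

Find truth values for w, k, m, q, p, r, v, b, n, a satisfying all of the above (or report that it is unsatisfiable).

w=T; k=F; m=T; q=F; p=F; r=T; v=F; b=T; n=F; a=F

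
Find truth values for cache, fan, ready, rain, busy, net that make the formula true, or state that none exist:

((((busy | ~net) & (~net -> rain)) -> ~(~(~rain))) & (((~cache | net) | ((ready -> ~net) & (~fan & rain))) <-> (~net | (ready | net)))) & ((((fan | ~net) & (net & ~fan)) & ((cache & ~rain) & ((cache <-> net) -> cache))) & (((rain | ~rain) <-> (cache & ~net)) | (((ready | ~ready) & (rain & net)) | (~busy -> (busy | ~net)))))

UNSATISFIABLE

Case net = True: the formula simplifies to (busy -> ~(~(~rain))) & (((fan & ~fan) & ((cache & ~rain) & (cache -> cache))) & (~((rain | ~rain)) | (((ready | ~ready) & rain) | (~busy -> busy)))).
  fan = True: the conjunct ~fan is False.
  fan = False: the conjunct fan is False.
Case net = False: the conjunct net is False.
Both cases fail — unsatisfiable.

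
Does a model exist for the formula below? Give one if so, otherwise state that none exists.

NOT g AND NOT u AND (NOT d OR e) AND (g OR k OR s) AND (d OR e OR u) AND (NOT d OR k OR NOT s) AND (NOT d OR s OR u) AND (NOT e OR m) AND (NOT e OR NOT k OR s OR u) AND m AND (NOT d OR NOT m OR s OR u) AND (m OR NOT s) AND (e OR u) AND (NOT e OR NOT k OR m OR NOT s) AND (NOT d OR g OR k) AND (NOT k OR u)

g = False; k = False; m = True; d = False; e = True; u = False; s = True

Unit clause (NOT g) forces g = False.
Unit clause (NOT u) forces u = False.
Unit clause (m) forces m = True.
In (e OR u) only e is left, so e = True.
In (NOT k OR u) only NOT k is left, so k = False.
In (g OR k OR s) only s is left, so s = True.
In (NOT d OR k OR NOT s) only NOT d is left, so d = False.
All clauses satisfied.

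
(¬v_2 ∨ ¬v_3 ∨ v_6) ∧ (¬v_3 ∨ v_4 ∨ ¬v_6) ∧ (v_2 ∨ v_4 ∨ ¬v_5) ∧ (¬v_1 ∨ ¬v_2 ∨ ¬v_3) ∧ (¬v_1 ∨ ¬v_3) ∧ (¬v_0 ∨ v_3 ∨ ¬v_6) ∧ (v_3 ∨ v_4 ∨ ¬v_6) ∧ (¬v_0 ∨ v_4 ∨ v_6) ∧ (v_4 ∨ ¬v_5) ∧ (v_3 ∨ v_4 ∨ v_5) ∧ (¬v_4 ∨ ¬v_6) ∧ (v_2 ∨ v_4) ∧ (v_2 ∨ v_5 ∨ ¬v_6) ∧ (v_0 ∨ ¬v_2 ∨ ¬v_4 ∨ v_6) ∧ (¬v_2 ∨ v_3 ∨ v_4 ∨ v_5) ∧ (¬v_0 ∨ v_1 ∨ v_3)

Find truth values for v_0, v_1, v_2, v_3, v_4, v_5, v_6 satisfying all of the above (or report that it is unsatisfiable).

Set v_0 = False.
Set v_1 = False.
Set v_2 = False.
  then (v_2 ∨ v_4) forces v_4 = True.
  then (¬v_4 ∨ ¬v_6) forces v_6 = False.
Set v_3 = True.
Set v_5 = True.
All clauses satisfied.

v_0 = False, v_1 = False, v_2 = False, v_3 = True, v_4 = True, v_5 = True, v_6 = False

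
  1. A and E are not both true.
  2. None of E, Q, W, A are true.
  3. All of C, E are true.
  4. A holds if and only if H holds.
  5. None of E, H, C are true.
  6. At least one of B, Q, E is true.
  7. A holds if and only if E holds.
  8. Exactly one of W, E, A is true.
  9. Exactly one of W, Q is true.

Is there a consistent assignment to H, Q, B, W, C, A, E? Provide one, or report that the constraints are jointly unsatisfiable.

Case C = True:
  Constraint (5) is violated (C=T) — contradiction.
Case C = False:
  Constraint (3) is violated (C=F) — contradiction.
Both cases fail — unsatisfiable.

No satisfying assignment exists.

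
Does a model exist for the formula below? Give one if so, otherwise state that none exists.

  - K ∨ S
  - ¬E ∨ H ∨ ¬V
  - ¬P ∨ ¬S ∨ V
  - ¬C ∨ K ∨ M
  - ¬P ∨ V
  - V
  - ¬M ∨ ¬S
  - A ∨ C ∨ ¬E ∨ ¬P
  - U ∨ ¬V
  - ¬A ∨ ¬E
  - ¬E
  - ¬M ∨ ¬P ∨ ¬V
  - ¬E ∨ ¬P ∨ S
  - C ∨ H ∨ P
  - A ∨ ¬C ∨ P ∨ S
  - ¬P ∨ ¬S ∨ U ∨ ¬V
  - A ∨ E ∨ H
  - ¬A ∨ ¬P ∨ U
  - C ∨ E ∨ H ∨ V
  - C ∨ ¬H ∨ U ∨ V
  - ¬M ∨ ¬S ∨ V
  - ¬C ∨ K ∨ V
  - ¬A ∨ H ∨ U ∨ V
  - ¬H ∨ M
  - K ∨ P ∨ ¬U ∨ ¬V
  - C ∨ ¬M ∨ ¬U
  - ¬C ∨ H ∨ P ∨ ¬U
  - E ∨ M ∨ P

E = False; S = False; M = False; K = True; V = True; P = True; C = False; H = False; A = True; U = True

Unit clause (V) forces V = True.
In (U ∨ ¬V) only U is left, so U = True.
Unit clause (¬E) forces E = False.
Set S = False.
  then (K ∨ S) forces K = True.
Set M = False.
  then (¬H ∨ M) forces H = False.
  then (E ∨ M ∨ P) forces P = True.
  then (A ∨ E ∨ H) forces A = True.
Set C = False.
All clauses satisfied.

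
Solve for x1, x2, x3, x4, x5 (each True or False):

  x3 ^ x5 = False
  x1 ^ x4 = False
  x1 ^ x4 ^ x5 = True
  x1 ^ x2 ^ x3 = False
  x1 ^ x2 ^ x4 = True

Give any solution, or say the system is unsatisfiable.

x1 = False, x2 = True, x3 = True, x4 = False, x5 = True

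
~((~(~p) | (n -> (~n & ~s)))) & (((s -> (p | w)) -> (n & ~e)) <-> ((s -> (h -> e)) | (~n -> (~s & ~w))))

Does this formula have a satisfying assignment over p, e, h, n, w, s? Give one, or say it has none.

p: False, e: True, h: False, n: True, w: False, s: True

  ~((~(~p) | (n -> (~n & ~s)))) = True
    ~(~p) | (n -> (~n & ~s)) = False
      ~(~p) = False
        ~p = True
      n -> (~n & ~s) = False
        ~n & ~s = False
          ~n = False
          ~s = False
  ((s -> (p | w)) -> (n & ~e)) <-> ((s -> (h -> e)) | (~n -> (~s & ~w))) = True
    (s -> (p | w)) -> (n & ~e) = True
      s -> (p | w) = False
        p | w = False
      n & ~e = False
        ~e = False
    (s -> (h -> e)) | (~n -> (~s & ~w)) = True
      s -> (h -> e) = True
        h -> e = True
      ~n -> (~s & ~w) = True
        ~n = False
        ~s & ~w = False
          ~s = False
          ~w = True
Both conjuncts True, so the formula holds.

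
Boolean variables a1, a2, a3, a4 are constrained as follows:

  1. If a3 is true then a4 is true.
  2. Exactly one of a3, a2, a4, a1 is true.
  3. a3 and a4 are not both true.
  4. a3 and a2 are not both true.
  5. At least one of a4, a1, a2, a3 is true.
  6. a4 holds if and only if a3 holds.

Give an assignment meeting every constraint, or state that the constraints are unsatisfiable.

a1: True, a2: False, a3: False, a4: False

  (1) a3=F ⇒ a4: vacuous ✓
  (2) {a3, a2, a4, a1}: 1 true — exactly one ✓
  (3) a3=F, a4=F — not both ✓
  (4) a3=F, a2=F — not both ✓
  (5) {a4, a1, a2, a3}: 1 true — at least one ✓
  (6) a4=F, a3=F — same ✓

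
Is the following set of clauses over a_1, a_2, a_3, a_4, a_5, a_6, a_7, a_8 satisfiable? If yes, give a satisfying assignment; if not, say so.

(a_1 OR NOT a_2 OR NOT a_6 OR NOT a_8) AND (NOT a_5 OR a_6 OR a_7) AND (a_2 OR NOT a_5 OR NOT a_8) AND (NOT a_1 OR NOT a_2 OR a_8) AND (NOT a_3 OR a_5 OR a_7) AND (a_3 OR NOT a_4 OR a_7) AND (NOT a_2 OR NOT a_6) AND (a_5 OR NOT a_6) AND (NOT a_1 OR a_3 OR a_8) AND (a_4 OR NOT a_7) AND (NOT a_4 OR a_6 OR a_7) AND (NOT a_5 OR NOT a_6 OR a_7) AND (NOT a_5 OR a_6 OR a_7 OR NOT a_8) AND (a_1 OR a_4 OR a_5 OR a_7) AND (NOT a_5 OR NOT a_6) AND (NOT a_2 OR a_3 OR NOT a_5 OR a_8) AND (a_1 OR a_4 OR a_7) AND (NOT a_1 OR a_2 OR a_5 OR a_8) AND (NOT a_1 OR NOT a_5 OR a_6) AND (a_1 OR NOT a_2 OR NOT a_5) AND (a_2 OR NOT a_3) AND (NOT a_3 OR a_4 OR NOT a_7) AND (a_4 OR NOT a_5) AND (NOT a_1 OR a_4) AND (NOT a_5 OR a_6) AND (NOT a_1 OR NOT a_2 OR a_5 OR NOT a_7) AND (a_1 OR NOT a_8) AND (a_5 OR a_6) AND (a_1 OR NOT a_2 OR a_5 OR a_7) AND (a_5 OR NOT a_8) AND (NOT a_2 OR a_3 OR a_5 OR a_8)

The formula is unsatisfiable.

Case a_5 = True:
  (NOT a_5 OR NOT a_6) forces a_6 = False.
  Clause (NOT a_5 OR a_6) is falsified — contradiction.
Case a_5 = False:
  (a_5 OR NOT a_6) forces a_6 = False.
  Clause (a_5 OR a_6) is falsified — contradiction.
Both cases fail, so the formula is unsatisfiable.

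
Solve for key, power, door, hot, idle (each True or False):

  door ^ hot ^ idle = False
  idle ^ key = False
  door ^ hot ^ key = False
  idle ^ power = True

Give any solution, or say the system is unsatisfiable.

key = True; power = False; door = True; hot = False; idle = True

door ^ hot ^ idle = T ^ F ^ T = False ✓
idle ^ key = T ^ T = False ✓
door ^ hot ^ key = T ^ F ^ T = False ✓
idle ^ power = T ^ F = True ✓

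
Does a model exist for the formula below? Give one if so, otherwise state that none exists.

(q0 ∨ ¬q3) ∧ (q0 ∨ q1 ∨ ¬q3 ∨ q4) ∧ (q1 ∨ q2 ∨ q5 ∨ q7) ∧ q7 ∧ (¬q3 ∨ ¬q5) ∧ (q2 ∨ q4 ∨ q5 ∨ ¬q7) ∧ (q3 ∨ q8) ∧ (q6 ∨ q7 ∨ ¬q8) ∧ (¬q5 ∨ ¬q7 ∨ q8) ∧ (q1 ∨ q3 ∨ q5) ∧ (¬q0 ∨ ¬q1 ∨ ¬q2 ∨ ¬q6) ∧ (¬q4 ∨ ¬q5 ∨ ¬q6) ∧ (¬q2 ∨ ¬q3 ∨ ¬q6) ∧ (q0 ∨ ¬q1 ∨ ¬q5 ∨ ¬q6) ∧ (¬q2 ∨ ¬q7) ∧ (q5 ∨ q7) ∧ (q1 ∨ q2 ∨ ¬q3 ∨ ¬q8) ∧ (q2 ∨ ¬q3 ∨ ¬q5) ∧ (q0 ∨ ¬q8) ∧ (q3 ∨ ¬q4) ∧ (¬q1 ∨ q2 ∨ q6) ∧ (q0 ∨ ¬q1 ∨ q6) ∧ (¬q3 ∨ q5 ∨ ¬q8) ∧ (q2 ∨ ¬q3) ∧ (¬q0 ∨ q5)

q0 = True, q1 = True, q2 = False, q3 = False, q4 = False, q5 = True, q6 = True, q7 = True, q8 = True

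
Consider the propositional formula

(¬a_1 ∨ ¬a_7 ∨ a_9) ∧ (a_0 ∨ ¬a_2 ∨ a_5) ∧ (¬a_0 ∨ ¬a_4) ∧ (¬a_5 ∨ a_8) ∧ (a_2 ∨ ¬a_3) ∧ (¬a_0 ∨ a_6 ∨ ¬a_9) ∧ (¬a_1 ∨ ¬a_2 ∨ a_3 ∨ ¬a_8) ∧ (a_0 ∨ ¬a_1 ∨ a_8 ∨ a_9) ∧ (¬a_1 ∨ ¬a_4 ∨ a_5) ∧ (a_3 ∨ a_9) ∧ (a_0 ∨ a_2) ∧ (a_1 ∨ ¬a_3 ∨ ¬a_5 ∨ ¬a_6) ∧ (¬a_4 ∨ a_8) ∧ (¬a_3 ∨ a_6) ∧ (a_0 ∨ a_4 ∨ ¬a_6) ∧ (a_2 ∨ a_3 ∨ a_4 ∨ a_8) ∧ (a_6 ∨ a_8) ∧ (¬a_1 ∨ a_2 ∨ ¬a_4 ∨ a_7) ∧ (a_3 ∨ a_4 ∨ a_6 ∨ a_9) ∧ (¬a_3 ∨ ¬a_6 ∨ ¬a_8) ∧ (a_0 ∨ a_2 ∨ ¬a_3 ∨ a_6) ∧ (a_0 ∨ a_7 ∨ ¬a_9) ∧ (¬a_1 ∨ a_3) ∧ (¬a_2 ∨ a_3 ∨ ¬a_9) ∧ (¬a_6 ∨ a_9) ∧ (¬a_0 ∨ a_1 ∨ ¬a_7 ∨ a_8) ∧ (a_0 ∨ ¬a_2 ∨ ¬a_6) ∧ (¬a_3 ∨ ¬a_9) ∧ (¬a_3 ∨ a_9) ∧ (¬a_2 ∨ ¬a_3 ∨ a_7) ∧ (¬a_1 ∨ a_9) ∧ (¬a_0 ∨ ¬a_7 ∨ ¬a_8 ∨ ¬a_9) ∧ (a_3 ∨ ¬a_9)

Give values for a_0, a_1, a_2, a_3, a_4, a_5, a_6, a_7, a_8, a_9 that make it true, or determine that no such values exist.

Unsatisfiable

Case a_9 = True:
  (¬a_3 ∨ ¬a_9) forces a_3 = False.
  Clause (a_3 ∨ ¬a_9) is falsified — contradiction.
Case a_9 = False:
  (a_3 ∨ a_9) forces a_3 = True.
  Clause (¬a_3 ∨ a_9) is falsified — contradiction.
Both cases fail, so the formula is unsatisfiable.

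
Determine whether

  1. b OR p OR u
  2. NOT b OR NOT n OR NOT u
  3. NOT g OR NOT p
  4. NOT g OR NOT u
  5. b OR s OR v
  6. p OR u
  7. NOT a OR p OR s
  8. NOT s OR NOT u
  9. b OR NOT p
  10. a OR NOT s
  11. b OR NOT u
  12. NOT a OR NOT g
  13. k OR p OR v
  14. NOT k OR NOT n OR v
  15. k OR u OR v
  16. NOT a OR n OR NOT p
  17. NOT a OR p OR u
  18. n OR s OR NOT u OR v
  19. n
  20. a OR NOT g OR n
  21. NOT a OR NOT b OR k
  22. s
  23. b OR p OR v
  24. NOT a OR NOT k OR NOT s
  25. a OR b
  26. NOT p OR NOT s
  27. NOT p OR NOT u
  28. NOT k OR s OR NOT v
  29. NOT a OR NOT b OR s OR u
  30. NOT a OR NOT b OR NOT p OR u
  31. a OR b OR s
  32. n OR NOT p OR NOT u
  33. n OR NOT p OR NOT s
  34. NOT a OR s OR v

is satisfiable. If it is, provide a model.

No satisfying assignment exists.

Case s = True:
  (NOT s OR NOT u) forces u = False.
  (p OR u) forces p = True.
  Clause (NOT p OR NOT s) is falsified — contradiction.
Case s = False:
  Clause (s) is falsified — contradiction.
Both cases fail, so the formula is unsatisfiable.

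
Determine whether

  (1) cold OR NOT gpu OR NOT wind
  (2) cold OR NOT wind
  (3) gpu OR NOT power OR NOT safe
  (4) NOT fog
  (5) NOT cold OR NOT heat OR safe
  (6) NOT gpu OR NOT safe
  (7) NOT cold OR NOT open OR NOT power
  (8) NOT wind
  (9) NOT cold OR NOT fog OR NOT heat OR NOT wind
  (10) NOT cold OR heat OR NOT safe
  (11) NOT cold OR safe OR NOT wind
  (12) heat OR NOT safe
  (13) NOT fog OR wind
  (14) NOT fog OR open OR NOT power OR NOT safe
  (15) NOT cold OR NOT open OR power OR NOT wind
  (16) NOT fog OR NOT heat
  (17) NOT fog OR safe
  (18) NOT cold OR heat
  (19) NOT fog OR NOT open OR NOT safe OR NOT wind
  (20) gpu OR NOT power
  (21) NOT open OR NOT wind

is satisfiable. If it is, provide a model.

wind=F; safe=F; heat=F; cold=F; fog=F; gpu=F; power=F; open=T

Unit clause (NOT fog) forces fog = False.
Unit clause (NOT wind) forces wind = False.
Set safe = False.
Set heat = False.
  then (NOT cold OR heat) forces cold = False.
Set gpu = False.
  then (gpu OR NOT power) forces power = False.
Set open = True.
All clauses satisfied.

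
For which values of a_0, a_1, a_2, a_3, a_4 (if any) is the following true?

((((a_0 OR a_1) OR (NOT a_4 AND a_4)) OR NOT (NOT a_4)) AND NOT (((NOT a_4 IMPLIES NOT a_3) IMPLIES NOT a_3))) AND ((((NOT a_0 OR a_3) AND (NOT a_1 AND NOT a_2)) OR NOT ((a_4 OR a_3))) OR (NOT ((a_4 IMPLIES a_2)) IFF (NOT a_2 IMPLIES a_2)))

a_0 = True, a_1 = False, a_2 = False, a_3 = True, a_4 = True

  (((a_0 OR a_1) OR (NOT a_4 AND a_4)) OR NOT (NOT a_4)) AND NOT (((NOT a_4 IMPLIES NOT a_3) IMPLIES NOT a_3)) = True
    ((a_0 OR a_1) OR (NOT a_4 AND a_4)) OR NOT (NOT a_4) = True
      (a_0 OR a_1) OR (NOT a_4 AND a_4) = True
        a_0 OR a_1 = True
        NOT a_4 AND a_4 = False
          NOT a_4 = False
      NOT (NOT a_4) = True
        NOT a_4 = False
    NOT (((NOT a_4 IMPLIES NOT a_3) IMPLIES NOT a_3)) = True
      (NOT a_4 IMPLIES NOT a_3) IMPLIES NOT a_3 = False
        NOT a_4 IMPLIES NOT a_3 = True
          NOT a_4 = False
          NOT a_3 = False
        NOT a_3 = False
  (((NOT a_0 OR a_3) AND (NOT a_1 AND NOT a_2)) OR NOT ((a_4 OR a_3))) OR (NOT ((a_4 IMPLIES a_2)) IFF (NOT a_2 IMPLIES a_2)) = True
    ((NOT a_0 OR a_3) AND (NOT a_1 AND NOT a_2)) OR NOT ((a_4 OR a_3)) = True
      (NOT a_0 OR a_3) AND (NOT a_1 AND NOT a_2) = True
        NOT a_0 OR a_3 = True
          NOT a_0 = False
        NOT a_1 AND NOT a_2 = True
          NOT a_1 = True
          NOT a_2 = True
      NOT ((a_4 OR a_3)) = False
        a_4 OR a_3 = True
    NOT ((a_4 IMPLIES a_2)) IFF (NOT a_2 IMPLIES a_2) = False
      NOT ((a_4 IMPLIES a_2)) = True
        a_4 IMPLIES a_2 = False
      NOT a_2 IMPLIES a_2 = False
        NOT a_2 = True
Both conjuncts True, so the formula holds.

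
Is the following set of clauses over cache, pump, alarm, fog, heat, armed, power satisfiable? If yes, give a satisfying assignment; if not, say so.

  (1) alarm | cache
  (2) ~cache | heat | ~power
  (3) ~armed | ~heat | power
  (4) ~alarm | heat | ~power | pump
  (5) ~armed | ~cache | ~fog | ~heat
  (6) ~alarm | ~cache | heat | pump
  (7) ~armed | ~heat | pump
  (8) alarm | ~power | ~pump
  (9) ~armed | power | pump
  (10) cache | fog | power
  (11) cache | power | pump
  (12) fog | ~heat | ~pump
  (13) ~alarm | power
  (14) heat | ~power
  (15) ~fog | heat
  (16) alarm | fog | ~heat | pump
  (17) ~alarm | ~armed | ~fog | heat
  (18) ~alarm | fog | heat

cache: False, pump: False, alarm: True, fog: True, heat: True, armed: False, power: True

Set cache = False.
  then (alarm | cache) forces alarm = True.
  then (~alarm | power) forces power = True.
  then (heat | ~power) forces heat = True.
Set pump = False.
  then (~armed | ~heat | pump) forces armed = False.
Set fog = True.
All clauses satisfied.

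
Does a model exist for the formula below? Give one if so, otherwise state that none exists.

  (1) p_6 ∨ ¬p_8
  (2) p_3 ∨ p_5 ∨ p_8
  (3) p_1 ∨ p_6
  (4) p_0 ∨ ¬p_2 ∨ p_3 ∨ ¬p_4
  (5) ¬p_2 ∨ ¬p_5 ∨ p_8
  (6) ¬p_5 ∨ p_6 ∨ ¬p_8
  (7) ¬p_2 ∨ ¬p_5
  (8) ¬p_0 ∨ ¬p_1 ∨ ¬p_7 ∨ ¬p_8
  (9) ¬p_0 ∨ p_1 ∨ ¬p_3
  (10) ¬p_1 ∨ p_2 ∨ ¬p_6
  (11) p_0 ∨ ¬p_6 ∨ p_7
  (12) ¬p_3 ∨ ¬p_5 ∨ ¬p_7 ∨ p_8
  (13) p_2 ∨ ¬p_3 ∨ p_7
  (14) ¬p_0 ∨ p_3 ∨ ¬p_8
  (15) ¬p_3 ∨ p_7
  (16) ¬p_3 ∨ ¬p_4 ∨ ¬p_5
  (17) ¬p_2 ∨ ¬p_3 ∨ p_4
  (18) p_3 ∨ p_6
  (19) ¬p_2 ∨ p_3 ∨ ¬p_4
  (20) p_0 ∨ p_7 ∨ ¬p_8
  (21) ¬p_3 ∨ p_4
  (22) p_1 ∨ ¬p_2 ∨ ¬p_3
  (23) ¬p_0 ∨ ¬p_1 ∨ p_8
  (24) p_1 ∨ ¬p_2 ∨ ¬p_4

p_0 = False; p_1 = False; p_2 = False; p_3 = False; p_4 = True; p_5 = True; p_6 = True; p_7 = True; p_8 = True

Set p_0 = False.
Set p_1 = False.
  then (p_1 ∨ p_6) forces p_6 = True.
  then (p_0 ∨ ¬p_6 ∨ p_7) forces p_7 = True.
Set p_2 = False.
Set p_3 = False.
Set p_4 = True.
Set p_5 = True.
Set p_8 = True.
All clauses satisfied.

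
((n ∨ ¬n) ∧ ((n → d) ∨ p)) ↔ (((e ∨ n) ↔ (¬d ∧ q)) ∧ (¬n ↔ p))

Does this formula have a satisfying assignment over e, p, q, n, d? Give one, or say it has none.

e: False, p: True, q: True, n: False, d: True

  ((n ∨ ¬n) ∧ ((n → d) ∨ p)) ↔ (((e ∨ n) ↔ (¬d ∧ q)) ∧ (¬n ↔ p)) = True
    (n ∨ ¬n) ∧ ((n → d) ∨ p) = True
      n ∨ ¬n = True
        ¬n = True
      (n → d) ∨ p = True
        n → d = True
    ((e ∨ n) ↔ (¬d ∧ q)) ∧ (¬n ↔ p) = True
      (e ∨ n) ↔ (¬d ∧ q) = True
        e ∨ n = False
        ¬d ∧ q = False
          ¬d = False
      ¬n ↔ p = True
        ¬n = True
The formula evaluates to True.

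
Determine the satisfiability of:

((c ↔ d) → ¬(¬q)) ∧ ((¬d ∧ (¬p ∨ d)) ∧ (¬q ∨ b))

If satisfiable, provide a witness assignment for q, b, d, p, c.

q=F; b=F; d=F; p=F; c=T

  (c ↔ d) → ¬(¬q) = True
    c ↔ d = False
    ¬(¬q) = False
      ¬q = True
  (¬d ∧ (¬p ∨ d)) ∧ (¬q ∨ b) = True
    ¬d ∧ (¬p ∨ d) = True
      ¬d = True
      ¬p ∨ d = True
        ¬p = True
    ¬q ∨ b = True
      ¬q = True
Both conjuncts True, so the formula holds.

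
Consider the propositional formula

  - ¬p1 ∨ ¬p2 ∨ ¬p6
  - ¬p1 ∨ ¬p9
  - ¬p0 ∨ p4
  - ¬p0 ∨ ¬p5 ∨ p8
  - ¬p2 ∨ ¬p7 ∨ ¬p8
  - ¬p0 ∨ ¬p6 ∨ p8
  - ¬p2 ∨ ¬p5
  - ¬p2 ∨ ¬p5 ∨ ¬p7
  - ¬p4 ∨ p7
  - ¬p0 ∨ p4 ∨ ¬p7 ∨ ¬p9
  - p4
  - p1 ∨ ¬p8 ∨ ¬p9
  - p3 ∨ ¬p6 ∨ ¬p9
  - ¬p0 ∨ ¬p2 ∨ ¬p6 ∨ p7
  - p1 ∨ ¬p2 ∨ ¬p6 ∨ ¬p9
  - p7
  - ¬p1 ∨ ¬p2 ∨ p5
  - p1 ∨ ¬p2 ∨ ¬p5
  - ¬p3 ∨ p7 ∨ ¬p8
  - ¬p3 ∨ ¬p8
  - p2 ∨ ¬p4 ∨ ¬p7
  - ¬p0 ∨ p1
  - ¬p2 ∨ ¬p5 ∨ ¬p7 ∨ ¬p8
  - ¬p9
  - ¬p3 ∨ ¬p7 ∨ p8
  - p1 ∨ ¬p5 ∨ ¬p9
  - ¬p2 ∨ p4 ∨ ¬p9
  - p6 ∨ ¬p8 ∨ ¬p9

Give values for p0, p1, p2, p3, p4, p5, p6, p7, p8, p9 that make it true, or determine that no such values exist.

Unit clause (p4) forces p4 = True.
Unit clause (p7) forces p7 = True.
In (p2 ∨ ¬p4 ∨ ¬p7) only p2 is left, so p2 = True.
Unit clause (¬p9) forces p9 = False.
In (¬p2 ∨ ¬p7 ∨ ¬p8) only ¬p8 is left, so p8 = False.
In (¬p2 ∨ ¬p5) only ¬p5 is left, so p5 = False.
In (¬p1 ∨ ¬p2 ∨ p5) only ¬p1 is left, so p1 = False.
In (¬p0 ∨ p1) only ¬p0 is left, so p0 = False.
In (¬p3 ∨ ¬p7 ∨ p8) only ¬p3 is left, so p3 = False.
Set p6 = False.
All clauses satisfied.

p0 = False, p1 = False, p2 = True, p3 = False, p4 = True, p5 = False, p6 = False, p7 = True, p8 = False, p9 = False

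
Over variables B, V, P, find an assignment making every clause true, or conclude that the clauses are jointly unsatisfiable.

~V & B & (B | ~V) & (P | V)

B=T, V=F, P=T

Unit clause (~V) forces V = False.
Unit clause (B) forces B = True.
In (P | V) only P is left, so P = True.
All clauses satisfied.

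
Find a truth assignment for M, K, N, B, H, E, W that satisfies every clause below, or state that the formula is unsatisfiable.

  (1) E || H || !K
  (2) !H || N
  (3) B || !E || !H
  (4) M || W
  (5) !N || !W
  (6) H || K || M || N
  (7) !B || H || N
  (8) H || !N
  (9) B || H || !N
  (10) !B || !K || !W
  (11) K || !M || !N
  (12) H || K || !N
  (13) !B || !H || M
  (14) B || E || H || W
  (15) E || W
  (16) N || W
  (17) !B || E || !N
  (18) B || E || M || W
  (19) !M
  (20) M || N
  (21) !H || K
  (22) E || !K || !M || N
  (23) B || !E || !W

Unsatisfiable

Case M = True:
  Clause (!M) is falsified — contradiction.
Case M = False:
  (M || W) forces W = True.
  (!N || !W) forces N = False.
  Clause (M || N) is falsified — contradiction.
Both cases fail, so the formula is unsatisfiable.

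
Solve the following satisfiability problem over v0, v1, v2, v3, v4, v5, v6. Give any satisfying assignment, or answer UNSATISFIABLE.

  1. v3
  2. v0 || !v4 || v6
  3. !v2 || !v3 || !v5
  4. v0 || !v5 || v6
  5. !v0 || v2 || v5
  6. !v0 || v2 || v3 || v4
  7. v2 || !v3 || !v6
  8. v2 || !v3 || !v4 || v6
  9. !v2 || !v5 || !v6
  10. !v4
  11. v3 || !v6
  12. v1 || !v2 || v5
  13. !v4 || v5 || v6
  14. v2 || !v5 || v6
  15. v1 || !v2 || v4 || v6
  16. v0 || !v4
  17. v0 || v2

v0: True, v1: True, v2: True, v3: True, v4: False, v5: False, v6: False

Unit clause (v3) forces v3 = True.
Unit clause (!v4) forces v4 = False.
Set v0 = True.
Set v1 = True.
Try v2 = False:
  (!v0 || v2 || v5) forces v5 = True.
  (v2 || !v3 || !v6) forces v6 = False.
  clause (v2 || !v5 || v6) is falsified — backtrack.
So v2 = True.
  then (!v2 || !v3 || !v5) forces v5 = False.
Set v6 = False.
All clauses satisfied.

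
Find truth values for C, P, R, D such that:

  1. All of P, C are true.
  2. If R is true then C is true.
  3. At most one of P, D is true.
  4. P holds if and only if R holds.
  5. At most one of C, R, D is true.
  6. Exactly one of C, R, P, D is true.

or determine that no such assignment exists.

Case C = True:
  (1) forces P = True.
  Constraint (6) is violated (C=T, P=T) — contradiction.
Case C = False:
  Constraint (1) is violated (C=F) — contradiction.
Both cases fail — unsatisfiable.

Unsatisfiable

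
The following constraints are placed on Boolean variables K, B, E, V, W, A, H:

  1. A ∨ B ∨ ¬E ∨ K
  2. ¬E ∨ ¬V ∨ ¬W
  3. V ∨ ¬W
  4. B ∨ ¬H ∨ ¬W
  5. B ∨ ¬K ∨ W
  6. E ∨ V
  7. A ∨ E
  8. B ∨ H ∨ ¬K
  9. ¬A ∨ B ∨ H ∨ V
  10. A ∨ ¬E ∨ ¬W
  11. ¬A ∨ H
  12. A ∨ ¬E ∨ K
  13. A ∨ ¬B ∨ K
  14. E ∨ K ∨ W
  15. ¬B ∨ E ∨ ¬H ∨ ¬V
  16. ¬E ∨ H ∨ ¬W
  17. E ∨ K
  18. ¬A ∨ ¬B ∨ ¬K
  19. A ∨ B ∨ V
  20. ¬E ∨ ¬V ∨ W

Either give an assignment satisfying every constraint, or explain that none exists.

Set K = False.
  then (E ∨ K) forces E = True.
  then (A ∨ ¬E ∨ K) forces A = True.
  then (¬A ∨ H) forces H = True.
Set B = False.
  then (B ∨ ¬H ∨ ¬W) forces W = False.
  then (¬E ∨ ¬V ∨ W) forces V = False.
All clauses satisfied.

K = False; B = False; E = True; V = False; W = False; A = True; H = True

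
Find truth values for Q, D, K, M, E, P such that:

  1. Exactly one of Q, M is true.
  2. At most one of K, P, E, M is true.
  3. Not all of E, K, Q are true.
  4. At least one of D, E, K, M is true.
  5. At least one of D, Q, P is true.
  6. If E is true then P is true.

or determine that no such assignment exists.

Q = False, D = True, K = False, M = True, E = False, P = False

  (1) {Q, M}: 1 true — exactly one ✓
  (2) {K, P, E, M}: 1 true — at most one ✓
  (3) {E, K, Q}: 0/3 true — not all ✓
  (4) {D, E, K, M}: 2 true — at least one ✓
  (5) {D, Q, P}: 1 true — at least one ✓
  (6) E=F ⇒ P: vacuous ✓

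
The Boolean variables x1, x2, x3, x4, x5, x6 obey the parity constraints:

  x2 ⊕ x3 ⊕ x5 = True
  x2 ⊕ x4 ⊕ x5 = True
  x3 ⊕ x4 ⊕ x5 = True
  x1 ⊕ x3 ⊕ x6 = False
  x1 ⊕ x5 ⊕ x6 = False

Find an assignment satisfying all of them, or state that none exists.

x1: True, x2: True, x3: True, x4: True, x5: True, x6: False

x2 ⊕ x3 ⊕ x5 = T ⊕ T ⊕ T = True ✓
x2 ⊕ x4 ⊕ x5 = T ⊕ T ⊕ T = True ✓
x3 ⊕ x4 ⊕ x5 = T ⊕ T ⊕ T = True ✓
x1 ⊕ x3 ⊕ x6 = T ⊕ T ⊕ F = False ✓
x1 ⊕ x5 ⊕ x6 = T ⊕ T ⊕ F = False ✓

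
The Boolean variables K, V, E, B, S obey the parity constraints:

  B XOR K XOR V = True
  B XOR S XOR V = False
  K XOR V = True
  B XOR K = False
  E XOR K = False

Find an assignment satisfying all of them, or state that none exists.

K = False, V = True, E = False, B = False, S = True

B XOR K XOR V = F XOR F XOR T = True ✓
B XOR S XOR V = F XOR T XOR T = False ✓
K XOR V = F XOR T = True ✓
B XOR K = F XOR F = False ✓
E XOR K = F XOR F = False ✓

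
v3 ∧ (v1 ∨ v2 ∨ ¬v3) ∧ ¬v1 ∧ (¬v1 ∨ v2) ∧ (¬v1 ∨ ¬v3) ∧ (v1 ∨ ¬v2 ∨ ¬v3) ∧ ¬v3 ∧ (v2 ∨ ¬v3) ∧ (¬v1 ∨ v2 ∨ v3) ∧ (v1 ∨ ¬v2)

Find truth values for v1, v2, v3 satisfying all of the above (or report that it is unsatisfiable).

Case v3 = True:
  Clause (¬v3) is falsified — contradiction.
Case v3 = False:
  Clause (v3) is falsified — contradiction.
Both cases fail, so the formula is unsatisfiable.

The formula is unsatisfiable.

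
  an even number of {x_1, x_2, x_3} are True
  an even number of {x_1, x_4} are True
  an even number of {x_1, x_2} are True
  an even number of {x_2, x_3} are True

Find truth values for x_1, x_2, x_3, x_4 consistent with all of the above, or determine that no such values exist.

x_1 = False; x_2 = False; x_3 = False; x_4 = False

{x_1, x_2, x_3}: 0 true → even ✓
{x_1, x_4}: 0 true → even ✓
{x_1, x_2}: 0 true → even ✓
{x_2, x_3}: 0 true → even ✓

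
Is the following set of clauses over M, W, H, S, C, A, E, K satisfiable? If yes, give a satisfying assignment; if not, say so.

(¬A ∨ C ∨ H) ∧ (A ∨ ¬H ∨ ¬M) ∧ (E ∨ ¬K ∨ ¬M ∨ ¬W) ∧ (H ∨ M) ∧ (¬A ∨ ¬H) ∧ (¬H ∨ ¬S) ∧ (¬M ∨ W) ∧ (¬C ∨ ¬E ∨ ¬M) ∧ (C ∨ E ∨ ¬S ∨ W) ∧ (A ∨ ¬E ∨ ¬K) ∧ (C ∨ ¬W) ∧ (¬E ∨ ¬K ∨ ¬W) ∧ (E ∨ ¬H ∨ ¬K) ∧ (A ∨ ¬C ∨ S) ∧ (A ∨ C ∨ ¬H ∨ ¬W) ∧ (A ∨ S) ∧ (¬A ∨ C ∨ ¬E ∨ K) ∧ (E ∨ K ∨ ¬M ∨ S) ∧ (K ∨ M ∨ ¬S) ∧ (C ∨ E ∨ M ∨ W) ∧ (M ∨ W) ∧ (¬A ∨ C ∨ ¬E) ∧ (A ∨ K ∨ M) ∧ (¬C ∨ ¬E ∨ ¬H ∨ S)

Set M = True.
  then (¬M ∨ W) forces W = True.
  then (C ∨ ¬W) forces C = True.
  then (¬C ∨ ¬E ∨ ¬M) forces E = False.
  then (E ∨ ¬K ∨ ¬M ∨ ¬W) forces K = False.
  then (E ∨ K ∨ ¬M ∨ S) forces S = True.
  then (¬H ∨ ¬S) forces H = False.
Set A = True.
All clauses satisfied.

M=T; W=T; H=F; S=T; C=T; A=T; E=F; K=F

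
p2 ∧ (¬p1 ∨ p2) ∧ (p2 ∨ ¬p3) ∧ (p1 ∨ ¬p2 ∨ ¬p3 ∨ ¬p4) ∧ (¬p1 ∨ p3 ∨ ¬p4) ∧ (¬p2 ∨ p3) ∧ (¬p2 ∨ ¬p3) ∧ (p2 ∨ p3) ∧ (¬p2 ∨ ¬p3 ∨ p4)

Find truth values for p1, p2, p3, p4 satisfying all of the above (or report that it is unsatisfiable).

No satisfying assignment exists.

Case p2 = True:
  (¬p2 ∨ p3) forces p3 = True.
  Clause (¬p2 ∨ ¬p3) is falsified — contradiction.
Case p2 = False:
  Clause (p2) is falsified — contradiction.
Both cases fail, so the formula is unsatisfiable.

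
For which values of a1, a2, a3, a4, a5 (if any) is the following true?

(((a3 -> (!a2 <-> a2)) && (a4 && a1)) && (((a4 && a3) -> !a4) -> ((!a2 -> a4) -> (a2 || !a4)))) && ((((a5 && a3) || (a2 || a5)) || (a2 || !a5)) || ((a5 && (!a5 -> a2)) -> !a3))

a1=T, a2=T, a3=F, a4=T, a5=T

  ((a3 -> (!a2 <-> a2)) && (a4 && a1)) && (((a4 && a3) -> !a4) -> ((!a2 -> a4) -> (a2 || !a4))) = True
    (a3 -> (!a2 <-> a2)) && (a4 && a1) = True
      a3 -> (!a2 <-> a2) = True
        !a2 <-> a2 = False
          !a2 = False
      a4 && a1 = True
    ((a4 && a3) -> !a4) -> ((!a2 -> a4) -> (a2 || !a4)) = True
      (a4 && a3) -> !a4 = True
        a4 && a3 = False
        !a4 = False
      (!a2 -> a4) -> (a2 || !a4) = True
        !a2 -> a4 = True
          !a2 = False
        a2 || !a4 = True
          !a4 = False
  (((a5 && a3) || (a2 || a5)) || (a2 || !a5)) || ((a5 && (!a5 -> a2)) -> !a3) = True
    ((a5 && a3) || (a2 || a5)) || (a2 || !a5) = True
      (a5 && a3) || (a2 || a5) = True
        a5 && a3 = False
        a2 || a5 = True
      a2 || !a5 = True
        !a5 = False
    (a5 && (!a5 -> a2)) -> !a3 = True
      a5 && (!a5 -> a2) = True
        !a5 -> a2 = True
          !a5 = False
      !a3 = True
Both conjuncts True, so the formula holds.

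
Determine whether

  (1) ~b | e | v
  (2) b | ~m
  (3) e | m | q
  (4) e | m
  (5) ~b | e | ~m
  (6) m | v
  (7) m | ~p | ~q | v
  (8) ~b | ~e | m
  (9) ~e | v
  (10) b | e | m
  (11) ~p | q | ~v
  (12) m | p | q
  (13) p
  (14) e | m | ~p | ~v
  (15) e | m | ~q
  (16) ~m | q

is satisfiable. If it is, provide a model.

Unit clause (p) forces p = True.
Set b = True.
Try e = False:
  (~b | e | v) forces v = True.
  (e | m) forces m = True.
  clause (~b | e | ~m) is falsified — backtrack.
So e = True.
  then (~b | ~e | m) forces m = True.
  then (~e | v) forces v = True.
  then (~p | q | ~v) forces q = True.
All clauses satisfied.

b = True; e = True; v = True; q = True; p = True; m = True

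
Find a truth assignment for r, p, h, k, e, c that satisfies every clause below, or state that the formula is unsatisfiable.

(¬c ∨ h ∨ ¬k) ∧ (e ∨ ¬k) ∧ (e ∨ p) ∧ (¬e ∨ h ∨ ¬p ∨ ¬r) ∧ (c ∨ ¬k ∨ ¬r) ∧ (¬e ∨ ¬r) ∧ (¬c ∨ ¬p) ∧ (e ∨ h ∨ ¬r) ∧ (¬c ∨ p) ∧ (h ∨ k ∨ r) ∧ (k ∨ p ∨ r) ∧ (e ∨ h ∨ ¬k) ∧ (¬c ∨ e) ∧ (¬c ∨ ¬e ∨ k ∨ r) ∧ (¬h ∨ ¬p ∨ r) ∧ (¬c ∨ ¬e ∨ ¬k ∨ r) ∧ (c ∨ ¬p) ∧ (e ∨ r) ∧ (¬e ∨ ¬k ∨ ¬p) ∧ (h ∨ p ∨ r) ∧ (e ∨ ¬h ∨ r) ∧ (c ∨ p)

Unsatisfiable — no assignment works.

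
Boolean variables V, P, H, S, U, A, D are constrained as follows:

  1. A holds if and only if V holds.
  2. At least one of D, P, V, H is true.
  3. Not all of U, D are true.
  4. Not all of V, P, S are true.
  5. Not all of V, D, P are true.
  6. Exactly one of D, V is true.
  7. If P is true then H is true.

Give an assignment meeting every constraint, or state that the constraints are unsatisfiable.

V: True; P: False; H: True; S: True; U: False; A: True; D: False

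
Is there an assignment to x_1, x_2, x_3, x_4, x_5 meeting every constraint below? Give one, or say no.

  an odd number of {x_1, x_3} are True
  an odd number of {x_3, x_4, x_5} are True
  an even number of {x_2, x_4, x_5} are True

x_1 = True; x_2 = True; x_3 = False; x_4 = False; x_5 = True

{x_1, x_3}: 1 true → odd ✓
{x_3, x_4, x_5}: 1 true → odd ✓
{x_2, x_4, x_5}: 2 true → even ✓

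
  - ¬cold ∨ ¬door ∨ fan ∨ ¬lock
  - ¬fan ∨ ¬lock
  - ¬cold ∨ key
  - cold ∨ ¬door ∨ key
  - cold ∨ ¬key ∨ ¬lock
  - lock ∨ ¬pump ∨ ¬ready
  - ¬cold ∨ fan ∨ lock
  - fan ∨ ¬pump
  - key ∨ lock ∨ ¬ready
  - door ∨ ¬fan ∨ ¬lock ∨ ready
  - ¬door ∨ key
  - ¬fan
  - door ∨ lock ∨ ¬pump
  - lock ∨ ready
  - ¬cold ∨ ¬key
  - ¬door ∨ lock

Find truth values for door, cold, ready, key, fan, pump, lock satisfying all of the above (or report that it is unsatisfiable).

Unit clause (¬fan) forces fan = False.
In (fan ∨ ¬pump) only ¬pump is left, so pump = False.
Try door = True:
  (¬door ∨ key) forces key = True.
  (¬cold ∨ ¬key) forces cold = False.
  (cold ∨ ¬key ∨ ¬lock) forces lock = False.
  clause (¬door ∨ lock) is falsified — backtrack.
So door = False.
Set cold = False.
Set ready = False.
  then (lock ∨ ready) forces lock = True.
  then (cold ∨ ¬key ∨ ¬lock) forces key = False.
All clauses satisfied.

door=F, cold=F, ready=F, key=F, fan=F, pump=F, lock=T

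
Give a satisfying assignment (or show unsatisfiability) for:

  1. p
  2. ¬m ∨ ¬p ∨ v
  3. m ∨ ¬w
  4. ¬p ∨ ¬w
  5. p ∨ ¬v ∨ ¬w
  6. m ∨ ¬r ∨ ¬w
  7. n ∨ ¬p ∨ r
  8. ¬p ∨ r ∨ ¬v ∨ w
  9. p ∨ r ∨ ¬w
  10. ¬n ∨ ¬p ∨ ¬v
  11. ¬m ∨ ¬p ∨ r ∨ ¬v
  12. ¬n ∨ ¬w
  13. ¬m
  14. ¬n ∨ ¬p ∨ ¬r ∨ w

n = False, v = True, w = False, r = True, p = True, m = False

Unit clause (p) forces p = True.
In (¬p ∨ ¬w) only ¬w is left, so w = False.
Unit clause (¬m) forces m = False.
Set n = False.
  then (n ∨ ¬p ∨ r) forces r = True.
Set v = True.
All clauses satisfied.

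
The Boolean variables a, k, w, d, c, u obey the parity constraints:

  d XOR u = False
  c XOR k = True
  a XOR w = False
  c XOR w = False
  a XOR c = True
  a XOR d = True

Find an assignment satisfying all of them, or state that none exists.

Adding constraints 3, 4, 5 mod 2: every variable appears an even number of times on the left, so the left side is 0.
But the right sides sum to 1 (mod 2). 0 ≠ 1 — the system is inconsistent.

Unsatisfiable — no assignment works.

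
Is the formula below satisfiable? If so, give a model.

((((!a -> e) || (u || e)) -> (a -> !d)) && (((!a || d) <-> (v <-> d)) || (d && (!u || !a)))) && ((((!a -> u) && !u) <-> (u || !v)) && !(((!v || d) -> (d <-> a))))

d=T; a=F; e=F; u=F; v=T

  (((!a -> e) || (u || e)) -> (a -> !d)) && (((!a || d) <-> (v <-> d)) || (d && (!u || !a))) = True
    ((!a -> e) || (u || e)) -> (a -> !d) = True
      (!a -> e) || (u || e) = False
        !a -> e = False
          !a = True
        u || e = False
      a -> !d = True
        !d = False
    ((!a || d) <-> (v <-> d)) || (d && (!u || !a)) = True
      (!a || d) <-> (v <-> d) = True
        !a || d = True
          !a = True
        v <-> d = True
      d && (!u || !a) = True
        !u || !a = True
          !u = True
          !a = True
  (((!a -> u) && !u) <-> (u || !v)) && !(((!v || d) -> (d <-> a))) = True
    ((!a -> u) && !u) <-> (u || !v) = True
      (!a -> u) && !u = False
        !a -> u = False
          !a = True
        !u = True
      u || !v = False
        !v = False
    !(((!v || d) -> (d <-> a))) = True
      (!v || d) -> (d <-> a) = False
        !v || d = True
          !v = False
        d <-> a = False
Both conjuncts True, so the formula holds.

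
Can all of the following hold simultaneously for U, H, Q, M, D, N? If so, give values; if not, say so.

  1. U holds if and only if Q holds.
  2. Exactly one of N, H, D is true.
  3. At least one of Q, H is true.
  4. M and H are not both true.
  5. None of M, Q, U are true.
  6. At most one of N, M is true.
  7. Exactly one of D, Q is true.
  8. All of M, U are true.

Case U = True:
  Constraint (5) is violated (U=T) — contradiction.
Case U = False:
  Constraint (8) is violated (U=F) — contradiction.
Both cases fail — unsatisfiable.

The formula is unsatisfiable.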